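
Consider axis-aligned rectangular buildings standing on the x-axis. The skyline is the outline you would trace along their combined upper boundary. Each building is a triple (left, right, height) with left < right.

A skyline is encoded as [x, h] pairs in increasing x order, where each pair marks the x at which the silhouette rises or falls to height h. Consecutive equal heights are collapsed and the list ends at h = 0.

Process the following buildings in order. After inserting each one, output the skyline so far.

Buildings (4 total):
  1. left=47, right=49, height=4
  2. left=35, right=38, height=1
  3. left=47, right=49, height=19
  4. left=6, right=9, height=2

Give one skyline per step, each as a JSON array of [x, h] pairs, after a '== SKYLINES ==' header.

== SKYLINES ==
[[47,4],[49,0]]
[[35,1],[38,0],[47,4],[49,0]]
[[35,1],[38,0],[47,19],[49,0]]
[[6,2],[9,0],[35,1],[38,0],[47,19],[49,0]]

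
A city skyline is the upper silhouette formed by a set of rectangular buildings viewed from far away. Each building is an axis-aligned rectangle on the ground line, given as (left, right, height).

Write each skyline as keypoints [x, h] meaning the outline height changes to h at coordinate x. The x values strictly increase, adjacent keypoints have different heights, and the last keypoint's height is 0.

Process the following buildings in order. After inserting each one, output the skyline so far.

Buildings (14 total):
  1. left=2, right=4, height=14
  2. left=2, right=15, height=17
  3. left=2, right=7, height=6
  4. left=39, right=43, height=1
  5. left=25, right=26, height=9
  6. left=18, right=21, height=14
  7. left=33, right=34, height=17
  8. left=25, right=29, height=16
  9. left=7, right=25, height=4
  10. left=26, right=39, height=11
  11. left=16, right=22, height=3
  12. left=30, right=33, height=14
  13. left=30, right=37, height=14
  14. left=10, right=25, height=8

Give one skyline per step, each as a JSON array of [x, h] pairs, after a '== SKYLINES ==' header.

== SKYLINES ==
[[2,14],[4,0]]
[[2,17],[15,0]]
[[2,17],[15,0]]
[[2,17],[15,0],[39,1],[43,0]]
[[2,17],[15,0],[25,9],[26,0],[39,1],[43,0]]
[[2,17],[15,0],[18,14],[21,0],[25,9],[26,0],[39,1],[43,0]]
[[2,17],[15,0],[18,14],[21,0],[25,9],[26,0],[33,17],[34,0],[39,1],[43,0]]
[[2,17],[15,0],[18,14],[21,0],[25,16],[29,0],[33,17],[34,0],[39,1],[43,0]]
[[2,17],[15,4],[18,14],[21,4],[25,16],[29,0],[33,17],[34,0],[39,1],[43,0]]
[[2,17],[15,4],[18,14],[21,4],[25,16],[29,11],[33,17],[34,11],[39,1],[43,0]]
[[2,17],[15,4],[18,14],[21,4],[25,16],[29,11],[33,17],[34,11],[39,1],[43,0]]
[[2,17],[15,4],[18,14],[21,4],[25,16],[29,11],[30,14],[33,17],[34,11],[39,1],[43,0]]
[[2,17],[15,4],[18,14],[21,4],[25,16],[29,11],[30,14],[33,17],[34,14],[37,11],[39,1],[43,0]]
[[2,17],[15,8],[18,14],[21,8],[25,16],[29,11],[30,14],[33,17],[34,14],[37,11],[39,1],[43,0]]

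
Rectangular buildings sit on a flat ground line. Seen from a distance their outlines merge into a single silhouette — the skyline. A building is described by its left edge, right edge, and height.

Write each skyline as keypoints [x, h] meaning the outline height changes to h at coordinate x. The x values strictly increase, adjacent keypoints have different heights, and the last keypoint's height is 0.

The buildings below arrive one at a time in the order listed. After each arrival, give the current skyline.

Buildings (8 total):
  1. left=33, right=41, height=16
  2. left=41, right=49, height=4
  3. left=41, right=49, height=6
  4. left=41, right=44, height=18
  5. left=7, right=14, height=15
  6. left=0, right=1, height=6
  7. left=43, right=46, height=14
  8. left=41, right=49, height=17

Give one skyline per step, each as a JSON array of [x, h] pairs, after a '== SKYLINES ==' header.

== SKYLINES ==
[[33,16],[41,0]]
[[33,16],[41,4],[49,0]]
[[33,16],[41,6],[49,0]]
[[33,16],[41,18],[44,6],[49,0]]
[[7,15],[14,0],[33,16],[41,18],[44,6],[49,0]]
[[0,6],[1,0],[7,15],[14,0],[33,16],[41,18],[44,6],[49,0]]
[[0,6],[1,0],[7,15],[14,0],[33,16],[41,18],[44,14],[46,6],[49,0]]
[[0,6],[1,0],[7,15],[14,0],[33,16],[41,18],[44,17],[49,0]]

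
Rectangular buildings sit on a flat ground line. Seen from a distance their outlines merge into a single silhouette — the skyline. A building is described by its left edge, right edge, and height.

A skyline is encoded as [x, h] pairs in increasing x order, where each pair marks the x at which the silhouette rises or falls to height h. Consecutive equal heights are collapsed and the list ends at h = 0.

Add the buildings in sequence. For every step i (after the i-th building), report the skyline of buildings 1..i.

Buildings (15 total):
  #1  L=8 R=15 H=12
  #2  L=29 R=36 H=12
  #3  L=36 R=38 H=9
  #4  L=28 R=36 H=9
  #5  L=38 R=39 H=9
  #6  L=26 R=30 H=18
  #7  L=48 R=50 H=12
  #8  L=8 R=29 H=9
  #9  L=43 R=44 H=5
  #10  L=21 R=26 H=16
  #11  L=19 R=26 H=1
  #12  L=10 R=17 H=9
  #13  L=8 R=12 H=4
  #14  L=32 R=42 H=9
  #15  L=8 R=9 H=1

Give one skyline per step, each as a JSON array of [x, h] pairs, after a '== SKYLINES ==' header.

== SKYLINES ==
[[8,12],[15,0]]
[[8,12],[15,0],[29,12],[36,0]]
[[8,12],[15,0],[29,12],[36,9],[38,0]]
[[8,12],[15,0],[28,9],[29,12],[36,9],[38,0]]
[[8,12],[15,0],[28,9],[29,12],[36,9],[39,0]]
[[8,12],[15,0],[26,18],[30,12],[36,9],[39,0]]
[[8,12],[15,0],[26,18],[30,12],[36,9],[39,0],[48,12],[50,0]]
[[8,12],[15,9],[26,18],[30,12],[36,9],[39,0],[48,12],[50,0]]
[[8,12],[15,9],[26,18],[30,12],[36,9],[39,0],[43,5],[44,0],[48,12],[50,0]]
[[8,12],[15,9],[21,16],[26,18],[30,12],[36,9],[39,0],[43,5],[44,0],[48,12],[50,0]]
[[8,12],[15,9],[21,16],[26,18],[30,12],[36,9],[39,0],[43,5],[44,0],[48,12],[50,0]]
[[8,12],[15,9],[21,16],[26,18],[30,12],[36,9],[39,0],[43,5],[44,0],[48,12],[50,0]]
[[8,12],[15,9],[21,16],[26,18],[30,12],[36,9],[39,0],[43,5],[44,0],[48,12],[50,0]]
[[8,12],[15,9],[21,16],[26,18],[30,12],[36,9],[42,0],[43,5],[44,0],[48,12],[50,0]]
[[8,12],[15,9],[21,16],[26,18],[30,12],[36,9],[42,0],[43,5],[44,0],[48,12],[50,0]]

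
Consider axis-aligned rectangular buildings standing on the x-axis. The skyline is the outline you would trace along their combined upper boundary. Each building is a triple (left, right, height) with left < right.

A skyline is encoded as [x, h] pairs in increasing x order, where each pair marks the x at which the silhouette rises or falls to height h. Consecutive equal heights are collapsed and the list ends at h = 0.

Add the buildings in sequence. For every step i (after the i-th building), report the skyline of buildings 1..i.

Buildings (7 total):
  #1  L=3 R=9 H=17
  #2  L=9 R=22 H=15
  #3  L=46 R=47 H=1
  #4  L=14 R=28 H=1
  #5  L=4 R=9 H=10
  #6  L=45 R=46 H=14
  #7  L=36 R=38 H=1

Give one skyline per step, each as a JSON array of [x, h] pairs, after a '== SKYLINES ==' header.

== SKYLINES ==
[[3,17],[9,0]]
[[3,17],[9,15],[22,0]]
[[3,17],[9,15],[22,0],[46,1],[47,0]]
[[3,17],[9,15],[22,1],[28,0],[46,1],[47,0]]
[[3,17],[9,15],[22,1],[28,0],[46,1],[47,0]]
[[3,17],[9,15],[22,1],[28,0],[45,14],[46,1],[47,0]]
[[3,17],[9,15],[22,1],[28,0],[36,1],[38,0],[45,14],[46,1],[47,0]]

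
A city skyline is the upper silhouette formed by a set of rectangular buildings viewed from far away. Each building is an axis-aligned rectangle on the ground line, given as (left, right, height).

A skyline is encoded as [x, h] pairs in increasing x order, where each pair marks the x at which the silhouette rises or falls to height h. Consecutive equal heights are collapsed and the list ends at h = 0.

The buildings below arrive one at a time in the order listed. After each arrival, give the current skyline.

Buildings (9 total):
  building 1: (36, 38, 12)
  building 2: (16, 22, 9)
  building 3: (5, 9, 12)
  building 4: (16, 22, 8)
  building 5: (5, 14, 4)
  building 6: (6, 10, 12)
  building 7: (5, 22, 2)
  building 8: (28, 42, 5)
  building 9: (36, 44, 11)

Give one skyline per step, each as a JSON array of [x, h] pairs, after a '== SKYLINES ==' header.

== SKYLINES ==
[[36,12],[38,0]]
[[16,9],[22,0],[36,12],[38,0]]
[[5,12],[9,0],[16,9],[22,0],[36,12],[38,0]]
[[5,12],[9,0],[16,9],[22,0],[36,12],[38,0]]
[[5,12],[9,4],[14,0],[16,9],[22,0],[36,12],[38,0]]
[[5,12],[10,4],[14,0],[16,9],[22,0],[36,12],[38,0]]
[[5,12],[10,4],[14,2],[16,9],[22,0],[36,12],[38,0]]
[[5,12],[10,4],[14,2],[16,9],[22,0],[28,5],[36,12],[38,5],[42,0]]
[[5,12],[10,4],[14,2],[16,9],[22,0],[28,5],[36,12],[38,11],[44,0]]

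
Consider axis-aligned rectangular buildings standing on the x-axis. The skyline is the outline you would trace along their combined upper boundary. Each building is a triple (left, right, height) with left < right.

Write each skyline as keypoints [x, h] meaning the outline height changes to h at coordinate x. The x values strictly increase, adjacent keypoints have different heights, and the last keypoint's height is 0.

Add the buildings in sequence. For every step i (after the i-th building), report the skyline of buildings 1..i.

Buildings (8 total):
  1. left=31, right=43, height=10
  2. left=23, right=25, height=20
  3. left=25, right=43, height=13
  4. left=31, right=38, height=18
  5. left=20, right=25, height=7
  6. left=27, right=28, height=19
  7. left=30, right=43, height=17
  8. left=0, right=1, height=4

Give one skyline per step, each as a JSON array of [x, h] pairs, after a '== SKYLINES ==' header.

== SKYLINES ==
[[31,10],[43,0]]
[[23,20],[25,0],[31,10],[43,0]]
[[23,20],[25,13],[43,0]]
[[23,20],[25,13],[31,18],[38,13],[43,0]]
[[20,7],[23,20],[25,13],[31,18],[38,13],[43,0]]
[[20,7],[23,20],[25,13],[27,19],[28,13],[31,18],[38,13],[43,0]]
[[20,7],[23,20],[25,13],[27,19],[28,13],[30,17],[31,18],[38,17],[43,0]]
[[0,4],[1,0],[20,7],[23,20],[25,13],[27,19],[28,13],[30,17],[31,18],[38,17],[43,0]]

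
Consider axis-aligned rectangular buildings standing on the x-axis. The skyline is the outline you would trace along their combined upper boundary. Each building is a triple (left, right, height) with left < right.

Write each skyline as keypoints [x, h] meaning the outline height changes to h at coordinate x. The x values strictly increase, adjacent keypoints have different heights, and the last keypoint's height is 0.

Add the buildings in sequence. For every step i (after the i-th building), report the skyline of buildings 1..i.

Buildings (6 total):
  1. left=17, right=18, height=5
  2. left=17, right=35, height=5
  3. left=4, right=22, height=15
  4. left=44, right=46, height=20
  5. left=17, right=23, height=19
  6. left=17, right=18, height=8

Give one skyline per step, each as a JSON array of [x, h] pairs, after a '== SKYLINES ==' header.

== SKYLINES ==
[[17,5],[18,0]]
[[17,5],[35,0]]
[[4,15],[22,5],[35,0]]
[[4,15],[22,5],[35,0],[44,20],[46,0]]
[[4,15],[17,19],[23,5],[35,0],[44,20],[46,0]]
[[4,15],[17,19],[23,5],[35,0],[44,20],[46,0]]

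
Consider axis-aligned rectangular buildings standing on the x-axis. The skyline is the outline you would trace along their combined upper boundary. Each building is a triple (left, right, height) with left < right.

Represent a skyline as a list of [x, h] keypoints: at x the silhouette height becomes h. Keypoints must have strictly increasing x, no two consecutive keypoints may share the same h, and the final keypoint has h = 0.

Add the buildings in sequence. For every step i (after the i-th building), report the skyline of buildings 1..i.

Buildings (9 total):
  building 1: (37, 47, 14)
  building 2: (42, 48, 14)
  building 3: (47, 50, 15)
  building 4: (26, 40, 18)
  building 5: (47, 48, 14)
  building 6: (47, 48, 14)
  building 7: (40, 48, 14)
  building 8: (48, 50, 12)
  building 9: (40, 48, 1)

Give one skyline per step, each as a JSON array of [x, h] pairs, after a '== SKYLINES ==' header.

== SKYLINES ==
[[37,14],[47,0]]
[[37,14],[48,0]]
[[37,14],[47,15],[50,0]]
[[26,18],[40,14],[47,15],[50,0]]
[[26,18],[40,14],[47,15],[50,0]]
[[26,18],[40,14],[47,15],[50,0]]
[[26,18],[40,14],[47,15],[50,0]]
[[26,18],[40,14],[47,15],[50,0]]
[[26,18],[40,14],[47,15],[50,0]]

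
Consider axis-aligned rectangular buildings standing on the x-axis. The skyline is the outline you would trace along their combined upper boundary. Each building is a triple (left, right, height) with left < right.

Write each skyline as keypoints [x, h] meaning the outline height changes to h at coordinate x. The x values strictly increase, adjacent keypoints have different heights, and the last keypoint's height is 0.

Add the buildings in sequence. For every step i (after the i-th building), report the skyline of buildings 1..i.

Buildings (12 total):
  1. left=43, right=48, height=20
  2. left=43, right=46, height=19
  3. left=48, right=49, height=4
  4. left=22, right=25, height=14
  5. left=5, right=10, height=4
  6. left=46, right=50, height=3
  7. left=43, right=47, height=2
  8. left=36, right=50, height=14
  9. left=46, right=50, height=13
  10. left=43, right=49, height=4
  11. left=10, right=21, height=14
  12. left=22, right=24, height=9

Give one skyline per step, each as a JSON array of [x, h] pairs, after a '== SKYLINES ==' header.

== SKYLINES ==
[[43,20],[48,0]]
[[43,20],[48,0]]
[[43,20],[48,4],[49,0]]
[[22,14],[25,0],[43,20],[48,4],[49,0]]
[[5,4],[10,0],[22,14],[25,0],[43,20],[48,4],[49,0]]
[[5,4],[10,0],[22,14],[25,0],[43,20],[48,4],[49,3],[50,0]]
[[5,4],[10,0],[22,14],[25,0],[43,20],[48,4],[49,3],[50,0]]
[[5,4],[10,0],[22,14],[25,0],[36,14],[43,20],[48,14],[50,0]]
[[5,4],[10,0],[22,14],[25,0],[36,14],[43,20],[48,14],[50,0]]
[[5,4],[10,0],[22,14],[25,0],[36,14],[43,20],[48,14],[50,0]]
[[5,4],[10,14],[21,0],[22,14],[25,0],[36,14],[43,20],[48,14],[50,0]]
[[5,4],[10,14],[21,0],[22,14],[25,0],[36,14],[43,20],[48,14],[50,0]]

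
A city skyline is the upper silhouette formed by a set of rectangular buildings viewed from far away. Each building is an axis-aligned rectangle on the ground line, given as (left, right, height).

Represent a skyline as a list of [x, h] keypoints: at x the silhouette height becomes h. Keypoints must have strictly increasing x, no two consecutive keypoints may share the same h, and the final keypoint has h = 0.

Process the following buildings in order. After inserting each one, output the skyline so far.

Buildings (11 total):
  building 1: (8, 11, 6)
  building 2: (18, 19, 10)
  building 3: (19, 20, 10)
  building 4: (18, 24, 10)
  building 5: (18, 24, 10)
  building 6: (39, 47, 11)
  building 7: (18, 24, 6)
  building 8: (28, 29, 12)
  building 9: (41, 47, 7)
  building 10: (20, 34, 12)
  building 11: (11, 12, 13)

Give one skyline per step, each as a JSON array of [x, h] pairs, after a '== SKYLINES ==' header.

== SKYLINES ==
[[8,6],[11,0]]
[[8,6],[11,0],[18,10],[19,0]]
[[8,6],[11,0],[18,10],[20,0]]
[[8,6],[11,0],[18,10],[24,0]]
[[8,6],[11,0],[18,10],[24,0]]
[[8,6],[11,0],[18,10],[24,0],[39,11],[47,0]]
[[8,6],[11,0],[18,10],[24,0],[39,11],[47,0]]
[[8,6],[11,0],[18,10],[24,0],[28,12],[29,0],[39,11],[47,0]]
[[8,6],[11,0],[18,10],[24,0],[28,12],[29,0],[39,11],[47,0]]
[[8,6],[11,0],[18,10],[20,12],[34,0],[39,11],[47,0]]
[[8,6],[11,13],[12,0],[18,10],[20,12],[34,0],[39,11],[47,0]]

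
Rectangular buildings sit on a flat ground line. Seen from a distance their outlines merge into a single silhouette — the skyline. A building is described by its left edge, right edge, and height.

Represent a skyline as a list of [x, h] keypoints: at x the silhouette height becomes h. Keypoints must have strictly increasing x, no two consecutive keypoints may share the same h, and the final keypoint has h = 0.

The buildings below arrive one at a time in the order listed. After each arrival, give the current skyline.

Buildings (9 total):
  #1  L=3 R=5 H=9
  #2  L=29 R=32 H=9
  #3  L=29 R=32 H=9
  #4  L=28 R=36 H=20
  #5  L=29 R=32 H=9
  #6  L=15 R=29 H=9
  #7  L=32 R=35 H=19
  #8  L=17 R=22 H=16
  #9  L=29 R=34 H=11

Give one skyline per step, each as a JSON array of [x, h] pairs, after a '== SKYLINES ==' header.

== SKYLINES ==
[[3,9],[5,0]]
[[3,9],[5,0],[29,9],[32,0]]
[[3,9],[5,0],[29,9],[32,0]]
[[3,9],[5,0],[28,20],[36,0]]
[[3,9],[5,0],[28,20],[36,0]]
[[3,9],[5,0],[15,9],[28,20],[36,0]]
[[3,9],[5,0],[15,9],[28,20],[36,0]]
[[3,9],[5,0],[15,9],[17,16],[22,9],[28,20],[36,0]]
[[3,9],[5,0],[15,9],[17,16],[22,9],[28,20],[36,0]]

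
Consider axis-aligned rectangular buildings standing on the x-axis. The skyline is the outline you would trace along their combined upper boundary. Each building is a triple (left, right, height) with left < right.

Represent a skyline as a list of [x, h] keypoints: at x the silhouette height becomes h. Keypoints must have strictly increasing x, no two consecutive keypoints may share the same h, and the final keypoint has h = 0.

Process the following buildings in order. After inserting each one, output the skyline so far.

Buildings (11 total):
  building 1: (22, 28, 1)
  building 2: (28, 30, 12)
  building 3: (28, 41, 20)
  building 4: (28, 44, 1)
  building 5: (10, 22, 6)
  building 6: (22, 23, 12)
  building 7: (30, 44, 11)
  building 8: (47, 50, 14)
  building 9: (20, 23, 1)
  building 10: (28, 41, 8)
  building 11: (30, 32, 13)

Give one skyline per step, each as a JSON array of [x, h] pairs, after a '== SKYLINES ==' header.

== SKYLINES ==
[[22,1],[28,0]]
[[22,1],[28,12],[30,0]]
[[22,1],[28,20],[41,0]]
[[22,1],[28,20],[41,1],[44,0]]
[[10,6],[22,1],[28,20],[41,1],[44,0]]
[[10,6],[22,12],[23,1],[28,20],[41,1],[44,0]]
[[10,6],[22,12],[23,1],[28,20],[41,11],[44,0]]
[[10,6],[22,12],[23,1],[28,20],[41,11],[44,0],[47,14],[50,0]]
[[10,6],[22,12],[23,1],[28,20],[41,11],[44,0],[47,14],[50,0]]
[[10,6],[22,12],[23,1],[28,20],[41,11],[44,0],[47,14],[50,0]]
[[10,6],[22,12],[23,1],[28,20],[41,11],[44,0],[47,14],[50,0]]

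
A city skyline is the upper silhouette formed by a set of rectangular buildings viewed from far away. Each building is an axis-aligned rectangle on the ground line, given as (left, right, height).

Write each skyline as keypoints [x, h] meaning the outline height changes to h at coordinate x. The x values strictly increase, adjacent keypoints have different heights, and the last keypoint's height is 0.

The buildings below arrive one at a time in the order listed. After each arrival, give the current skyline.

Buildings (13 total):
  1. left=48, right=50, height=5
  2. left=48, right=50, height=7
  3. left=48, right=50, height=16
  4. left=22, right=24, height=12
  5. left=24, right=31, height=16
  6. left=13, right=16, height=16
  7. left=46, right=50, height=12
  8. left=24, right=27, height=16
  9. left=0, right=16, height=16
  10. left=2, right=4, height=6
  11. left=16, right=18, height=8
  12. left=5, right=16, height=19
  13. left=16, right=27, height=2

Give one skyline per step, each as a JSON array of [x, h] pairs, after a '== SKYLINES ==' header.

== SKYLINES ==
[[48,5],[50,0]]
[[48,7],[50,0]]
[[48,16],[50,0]]
[[22,12],[24,0],[48,16],[50,0]]
[[22,12],[24,16],[31,0],[48,16],[50,0]]
[[13,16],[16,0],[22,12],[24,16],[31,0],[48,16],[50,0]]
[[13,16],[16,0],[22,12],[24,16],[31,0],[46,12],[48,16],[50,0]]
[[13,16],[16,0],[22,12],[24,16],[31,0],[46,12],[48,16],[50,0]]
[[0,16],[16,0],[22,12],[24,16],[31,0],[46,12],[48,16],[50,0]]
[[0,16],[16,0],[22,12],[24,16],[31,0],[46,12],[48,16],[50,0]]
[[0,16],[16,8],[18,0],[22,12],[24,16],[31,0],[46,12],[48,16],[50,0]]
[[0,16],[5,19],[16,8],[18,0],[22,12],[24,16],[31,0],[46,12],[48,16],[50,0]]
[[0,16],[5,19],[16,8],[18,2],[22,12],[24,16],[31,0],[46,12],[48,16],[50,0]]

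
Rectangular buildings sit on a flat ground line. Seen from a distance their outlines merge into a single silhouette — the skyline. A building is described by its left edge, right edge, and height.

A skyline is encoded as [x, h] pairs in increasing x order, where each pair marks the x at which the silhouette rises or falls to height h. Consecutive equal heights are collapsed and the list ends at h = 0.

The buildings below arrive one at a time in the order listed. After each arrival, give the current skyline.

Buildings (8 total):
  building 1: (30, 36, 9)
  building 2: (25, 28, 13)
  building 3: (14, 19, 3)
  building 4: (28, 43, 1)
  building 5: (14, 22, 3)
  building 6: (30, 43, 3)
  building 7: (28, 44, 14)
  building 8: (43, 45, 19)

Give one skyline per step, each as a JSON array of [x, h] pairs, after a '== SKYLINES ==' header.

== SKYLINES ==
[[30,9],[36,0]]
[[25,13],[28,0],[30,9],[36,0]]
[[14,3],[19,0],[25,13],[28,0],[30,9],[36,0]]
[[14,3],[19,0],[25,13],[28,1],[30,9],[36,1],[43,0]]
[[14,3],[22,0],[25,13],[28,1],[30,9],[36,1],[43,0]]
[[14,3],[22,0],[25,13],[28,1],[30,9],[36,3],[43,0]]
[[14,3],[22,0],[25,13],[28,14],[44,0]]
[[14,3],[22,0],[25,13],[28,14],[43,19],[45,0]]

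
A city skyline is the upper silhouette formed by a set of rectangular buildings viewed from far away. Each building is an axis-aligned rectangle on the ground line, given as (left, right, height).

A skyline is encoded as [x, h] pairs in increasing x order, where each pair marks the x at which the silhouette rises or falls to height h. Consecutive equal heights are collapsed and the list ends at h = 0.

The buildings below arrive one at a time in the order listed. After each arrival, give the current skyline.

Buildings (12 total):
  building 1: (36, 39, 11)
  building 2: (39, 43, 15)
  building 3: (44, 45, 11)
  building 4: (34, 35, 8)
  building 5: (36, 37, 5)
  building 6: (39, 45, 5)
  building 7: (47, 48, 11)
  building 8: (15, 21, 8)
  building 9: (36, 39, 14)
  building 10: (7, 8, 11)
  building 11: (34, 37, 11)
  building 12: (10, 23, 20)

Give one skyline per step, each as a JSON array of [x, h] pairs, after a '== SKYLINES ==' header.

== SKYLINES ==
[[36,11],[39,0]]
[[36,11],[39,15],[43,0]]
[[36,11],[39,15],[43,0],[44,11],[45,0]]
[[34,8],[35,0],[36,11],[39,15],[43,0],[44,11],[45,0]]
[[34,8],[35,0],[36,11],[39,15],[43,0],[44,11],[45,0]]
[[34,8],[35,0],[36,11],[39,15],[43,5],[44,11],[45,0]]
[[34,8],[35,0],[36,11],[39,15],[43,5],[44,11],[45,0],[47,11],[48,0]]
[[15,8],[21,0],[34,8],[35,0],[36,11],[39,15],[43,5],[44,11],[45,0],[47,11],[48,0]]
[[15,8],[21,0],[34,8],[35,0],[36,14],[39,15],[43,5],[44,11],[45,0],[47,11],[48,0]]
[[7,11],[8,0],[15,8],[21,0],[34,8],[35,0],[36,14],[39,15],[43,5],[44,11],[45,0],[47,11],[48,0]]
[[7,11],[8,0],[15,8],[21,0],[34,11],[36,14],[39,15],[43,5],[44,11],[45,0],[47,11],[48,0]]
[[7,11],[8,0],[10,20],[23,0],[34,11],[36,14],[39,15],[43,5],[44,11],[45,0],[47,11],[48,0]]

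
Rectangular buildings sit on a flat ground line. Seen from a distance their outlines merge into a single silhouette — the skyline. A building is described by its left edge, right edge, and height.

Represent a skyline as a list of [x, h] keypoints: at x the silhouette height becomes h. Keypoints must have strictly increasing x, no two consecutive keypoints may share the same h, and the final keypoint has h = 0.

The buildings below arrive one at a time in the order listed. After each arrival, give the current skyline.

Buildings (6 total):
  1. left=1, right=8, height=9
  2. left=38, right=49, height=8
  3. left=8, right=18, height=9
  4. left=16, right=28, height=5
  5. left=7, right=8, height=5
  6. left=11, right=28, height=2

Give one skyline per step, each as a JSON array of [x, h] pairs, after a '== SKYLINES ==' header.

== SKYLINES ==
[[1,9],[8,0]]
[[1,9],[8,0],[38,8],[49,0]]
[[1,9],[18,0],[38,8],[49,0]]
[[1,9],[18,5],[28,0],[38,8],[49,0]]
[[1,9],[18,5],[28,0],[38,8],[49,0]]
[[1,9],[18,5],[28,0],[38,8],[49,0]]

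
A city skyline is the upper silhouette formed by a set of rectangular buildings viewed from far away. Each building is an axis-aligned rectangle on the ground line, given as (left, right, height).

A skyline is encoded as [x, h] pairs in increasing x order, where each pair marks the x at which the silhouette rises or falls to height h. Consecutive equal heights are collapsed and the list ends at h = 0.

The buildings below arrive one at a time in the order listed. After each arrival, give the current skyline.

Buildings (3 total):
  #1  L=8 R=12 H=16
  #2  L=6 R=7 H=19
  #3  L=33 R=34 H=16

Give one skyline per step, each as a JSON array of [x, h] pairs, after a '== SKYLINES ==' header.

== SKYLINES ==
[[8,16],[12,0]]
[[6,19],[7,0],[8,16],[12,0]]
[[6,19],[7,0],[8,16],[12,0],[33,16],[34,0]]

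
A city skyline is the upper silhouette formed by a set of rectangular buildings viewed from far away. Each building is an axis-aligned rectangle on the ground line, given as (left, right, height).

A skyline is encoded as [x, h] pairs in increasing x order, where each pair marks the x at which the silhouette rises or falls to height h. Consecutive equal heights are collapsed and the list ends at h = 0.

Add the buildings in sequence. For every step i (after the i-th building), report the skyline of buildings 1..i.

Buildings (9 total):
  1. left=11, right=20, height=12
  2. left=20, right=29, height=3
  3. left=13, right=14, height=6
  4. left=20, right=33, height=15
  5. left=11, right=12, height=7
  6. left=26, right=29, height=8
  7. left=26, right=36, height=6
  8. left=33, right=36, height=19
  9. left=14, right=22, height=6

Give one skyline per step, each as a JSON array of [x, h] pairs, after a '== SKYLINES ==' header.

== SKYLINES ==
[[11,12],[20,0]]
[[11,12],[20,3],[29,0]]
[[11,12],[20,3],[29,0]]
[[11,12],[20,15],[33,0]]
[[11,12],[20,15],[33,0]]
[[11,12],[20,15],[33,0]]
[[11,12],[20,15],[33,6],[36,0]]
[[11,12],[20,15],[33,19],[36,0]]
[[11,12],[20,15],[33,19],[36,0]]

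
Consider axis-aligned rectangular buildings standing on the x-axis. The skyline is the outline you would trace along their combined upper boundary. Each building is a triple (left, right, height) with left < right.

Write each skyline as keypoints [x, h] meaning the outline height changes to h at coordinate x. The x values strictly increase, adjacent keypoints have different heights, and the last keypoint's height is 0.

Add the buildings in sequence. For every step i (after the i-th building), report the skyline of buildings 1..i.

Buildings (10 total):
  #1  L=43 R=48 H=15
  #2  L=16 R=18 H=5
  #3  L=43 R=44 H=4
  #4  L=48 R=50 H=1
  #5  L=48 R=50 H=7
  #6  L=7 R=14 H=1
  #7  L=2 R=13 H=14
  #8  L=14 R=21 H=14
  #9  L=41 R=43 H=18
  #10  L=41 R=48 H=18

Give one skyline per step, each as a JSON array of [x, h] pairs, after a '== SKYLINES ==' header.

== SKYLINES ==
[[43,15],[48,0]]
[[16,5],[18,0],[43,15],[48,0]]
[[16,5],[18,0],[43,15],[48,0]]
[[16,5],[18,0],[43,15],[48,1],[50,0]]
[[16,5],[18,0],[43,15],[48,7],[50,0]]
[[7,1],[14,0],[16,5],[18,0],[43,15],[48,7],[50,0]]
[[2,14],[13,1],[14,0],[16,5],[18,0],[43,15],[48,7],[50,0]]
[[2,14],[13,1],[14,14],[21,0],[43,15],[48,7],[50,0]]
[[2,14],[13,1],[14,14],[21,0],[41,18],[43,15],[48,7],[50,0]]
[[2,14],[13,1],[14,14],[21,0],[41,18],[48,7],[50,0]]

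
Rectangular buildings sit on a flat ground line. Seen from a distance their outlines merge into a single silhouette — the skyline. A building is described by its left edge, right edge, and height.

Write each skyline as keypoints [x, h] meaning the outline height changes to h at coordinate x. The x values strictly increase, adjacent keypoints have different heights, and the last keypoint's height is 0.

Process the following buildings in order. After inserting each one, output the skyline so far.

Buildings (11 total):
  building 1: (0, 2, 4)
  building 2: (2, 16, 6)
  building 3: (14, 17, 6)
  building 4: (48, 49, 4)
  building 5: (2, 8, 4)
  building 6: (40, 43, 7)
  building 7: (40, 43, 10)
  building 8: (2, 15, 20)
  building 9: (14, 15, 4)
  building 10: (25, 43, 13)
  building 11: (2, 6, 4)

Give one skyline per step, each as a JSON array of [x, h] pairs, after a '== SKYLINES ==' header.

== SKYLINES ==
[[0,4],[2,0]]
[[0,4],[2,6],[16,0]]
[[0,4],[2,6],[17,0]]
[[0,4],[2,6],[17,0],[48,4],[49,0]]
[[0,4],[2,6],[17,0],[48,4],[49,0]]
[[0,4],[2,6],[17,0],[40,7],[43,0],[48,4],[49,0]]
[[0,4],[2,6],[17,0],[40,10],[43,0],[48,4],[49,0]]
[[0,4],[2,20],[15,6],[17,0],[40,10],[43,0],[48,4],[49,0]]
[[0,4],[2,20],[15,6],[17,0],[40,10],[43,0],[48,4],[49,0]]
[[0,4],[2,20],[15,6],[17,0],[25,13],[43,0],[48,4],[49,0]]
[[0,4],[2,20],[15,6],[17,0],[25,13],[43,0],[48,4],[49,0]]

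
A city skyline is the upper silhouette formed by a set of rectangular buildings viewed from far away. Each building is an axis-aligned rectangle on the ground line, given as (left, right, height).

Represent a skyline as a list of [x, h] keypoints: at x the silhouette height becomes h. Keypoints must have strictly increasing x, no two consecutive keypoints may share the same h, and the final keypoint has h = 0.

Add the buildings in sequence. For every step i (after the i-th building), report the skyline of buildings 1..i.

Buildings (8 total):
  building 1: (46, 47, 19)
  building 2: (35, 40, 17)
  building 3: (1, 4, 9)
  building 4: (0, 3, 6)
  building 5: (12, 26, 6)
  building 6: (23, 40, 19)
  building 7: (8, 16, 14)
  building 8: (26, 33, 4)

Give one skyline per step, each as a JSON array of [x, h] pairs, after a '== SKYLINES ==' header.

== SKYLINES ==
[[46,19],[47,0]]
[[35,17],[40,0],[46,19],[47,0]]
[[1,9],[4,0],[35,17],[40,0],[46,19],[47,0]]
[[0,6],[1,9],[4,0],[35,17],[40,0],[46,19],[47,0]]
[[0,6],[1,9],[4,0],[12,6],[26,0],[35,17],[40,0],[46,19],[47,0]]
[[0,6],[1,9],[4,0],[12,6],[23,19],[40,0],[46,19],[47,0]]
[[0,6],[1,9],[4,0],[8,14],[16,6],[23,19],[40,0],[46,19],[47,0]]
[[0,6],[1,9],[4,0],[8,14],[16,6],[23,19],[40,0],[46,19],[47,0]]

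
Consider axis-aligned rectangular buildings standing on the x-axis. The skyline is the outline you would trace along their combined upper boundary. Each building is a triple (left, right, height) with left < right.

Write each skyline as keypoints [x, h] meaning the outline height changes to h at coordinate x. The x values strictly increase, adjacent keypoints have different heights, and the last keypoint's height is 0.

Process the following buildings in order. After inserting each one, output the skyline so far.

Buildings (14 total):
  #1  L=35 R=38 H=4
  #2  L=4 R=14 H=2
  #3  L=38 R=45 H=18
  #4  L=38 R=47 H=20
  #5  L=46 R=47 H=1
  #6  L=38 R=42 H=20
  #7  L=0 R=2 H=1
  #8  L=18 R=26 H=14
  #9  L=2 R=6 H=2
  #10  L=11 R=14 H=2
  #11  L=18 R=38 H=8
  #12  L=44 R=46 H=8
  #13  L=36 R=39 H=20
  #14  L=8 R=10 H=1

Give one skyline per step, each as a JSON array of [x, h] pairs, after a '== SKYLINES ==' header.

== SKYLINES ==
[[35,4],[38,0]]
[[4,2],[14,0],[35,4],[38,0]]
[[4,2],[14,0],[35,4],[38,18],[45,0]]
[[4,2],[14,0],[35,4],[38,20],[47,0]]
[[4,2],[14,0],[35,4],[38,20],[47,0]]
[[4,2],[14,0],[35,4],[38,20],[47,0]]
[[0,1],[2,0],[4,2],[14,0],[35,4],[38,20],[47,0]]
[[0,1],[2,0],[4,2],[14,0],[18,14],[26,0],[35,4],[38,20],[47,0]]
[[0,1],[2,2],[14,0],[18,14],[26,0],[35,4],[38,20],[47,0]]
[[0,1],[2,2],[14,0],[18,14],[26,0],[35,4],[38,20],[47,0]]
[[0,1],[2,2],[14,0],[18,14],[26,8],[38,20],[47,0]]
[[0,1],[2,2],[14,0],[18,14],[26,8],[38,20],[47,0]]
[[0,1],[2,2],[14,0],[18,14],[26,8],[36,20],[47,0]]
[[0,1],[2,2],[14,0],[18,14],[26,8],[36,20],[47,0]]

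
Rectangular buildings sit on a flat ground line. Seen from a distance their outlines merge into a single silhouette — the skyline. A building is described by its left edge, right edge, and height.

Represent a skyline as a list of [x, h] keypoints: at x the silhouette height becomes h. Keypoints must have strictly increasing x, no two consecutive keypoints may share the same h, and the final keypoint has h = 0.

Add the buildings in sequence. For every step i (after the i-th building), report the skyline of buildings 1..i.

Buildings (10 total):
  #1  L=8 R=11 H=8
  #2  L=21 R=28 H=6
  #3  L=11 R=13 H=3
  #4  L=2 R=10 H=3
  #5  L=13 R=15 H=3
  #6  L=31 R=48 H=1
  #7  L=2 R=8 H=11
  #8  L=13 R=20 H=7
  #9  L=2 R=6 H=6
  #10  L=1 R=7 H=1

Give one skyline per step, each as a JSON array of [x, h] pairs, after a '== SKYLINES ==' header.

== SKYLINES ==
[[8,8],[11,0]]
[[8,8],[11,0],[21,6],[28,0]]
[[8,8],[11,3],[13,0],[21,6],[28,0]]
[[2,3],[8,8],[11,3],[13,0],[21,6],[28,0]]
[[2,3],[8,8],[11,3],[15,0],[21,6],[28,0]]
[[2,3],[8,8],[11,3],[15,0],[21,6],[28,0],[31,1],[48,0]]
[[2,11],[8,8],[11,3],[15,0],[21,6],[28,0],[31,1],[48,0]]
[[2,11],[8,8],[11,3],[13,7],[20,0],[21,6],[28,0],[31,1],[48,0]]
[[2,11],[8,8],[11,3],[13,7],[20,0],[21,6],[28,0],[31,1],[48,0]]
[[1,1],[2,11],[8,8],[11,3],[13,7],[20,0],[21,6],[28,0],[31,1],[48,0]]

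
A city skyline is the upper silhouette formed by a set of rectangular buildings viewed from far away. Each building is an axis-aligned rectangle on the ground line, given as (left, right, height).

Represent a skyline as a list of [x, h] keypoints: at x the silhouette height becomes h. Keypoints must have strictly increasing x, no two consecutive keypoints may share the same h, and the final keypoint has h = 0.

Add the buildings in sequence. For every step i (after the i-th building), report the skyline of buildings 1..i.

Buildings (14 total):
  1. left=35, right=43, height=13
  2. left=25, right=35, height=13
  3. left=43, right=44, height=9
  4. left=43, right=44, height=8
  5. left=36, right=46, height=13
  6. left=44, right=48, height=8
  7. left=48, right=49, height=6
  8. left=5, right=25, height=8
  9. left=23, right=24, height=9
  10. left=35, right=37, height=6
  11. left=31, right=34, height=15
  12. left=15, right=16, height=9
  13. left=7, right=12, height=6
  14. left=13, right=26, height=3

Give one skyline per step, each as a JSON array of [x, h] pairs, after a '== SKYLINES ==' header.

== SKYLINES ==
[[35,13],[43,0]]
[[25,13],[43,0]]
[[25,13],[43,9],[44,0]]
[[25,13],[43,9],[44,0]]
[[25,13],[46,0]]
[[25,13],[46,8],[48,0]]
[[25,13],[46,8],[48,6],[49,0]]
[[5,8],[25,13],[46,8],[48,6],[49,0]]
[[5,8],[23,9],[24,8],[25,13],[46,8],[48,6],[49,0]]
[[5,8],[23,9],[24,8],[25,13],[46,8],[48,6],[49,0]]
[[5,8],[23,9],[24,8],[25,13],[31,15],[34,13],[46,8],[48,6],[49,0]]
[[5,8],[15,9],[16,8],[23,9],[24,8],[25,13],[31,15],[34,13],[46,8],[48,6],[49,0]]
[[5,8],[15,9],[16,8],[23,9],[24,8],[25,13],[31,15],[34,13],[46,8],[48,6],[49,0]]
[[5,8],[15,9],[16,8],[23,9],[24,8],[25,13],[31,15],[34,13],[46,8],[48,6],[49,0]]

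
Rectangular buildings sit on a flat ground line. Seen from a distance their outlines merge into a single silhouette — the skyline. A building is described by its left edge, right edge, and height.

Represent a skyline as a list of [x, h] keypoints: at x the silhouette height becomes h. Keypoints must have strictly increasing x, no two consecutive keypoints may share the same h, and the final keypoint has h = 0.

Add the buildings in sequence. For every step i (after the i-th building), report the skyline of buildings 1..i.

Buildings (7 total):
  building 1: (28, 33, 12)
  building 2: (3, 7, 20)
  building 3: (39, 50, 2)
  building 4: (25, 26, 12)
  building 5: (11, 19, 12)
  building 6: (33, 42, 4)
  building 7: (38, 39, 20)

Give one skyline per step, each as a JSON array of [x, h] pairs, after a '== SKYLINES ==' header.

== SKYLINES ==
[[28,12],[33,0]]
[[3,20],[7,0],[28,12],[33,0]]
[[3,20],[7,0],[28,12],[33,0],[39,2],[50,0]]
[[3,20],[7,0],[25,12],[26,0],[28,12],[33,0],[39,2],[50,0]]
[[3,20],[7,0],[11,12],[19,0],[25,12],[26,0],[28,12],[33,0],[39,2],[50,0]]
[[3,20],[7,0],[11,12],[19,0],[25,12],[26,0],[28,12],[33,4],[42,2],[50,0]]
[[3,20],[7,0],[11,12],[19,0],[25,12],[26,0],[28,12],[33,4],[38,20],[39,4],[42,2],[50,0]]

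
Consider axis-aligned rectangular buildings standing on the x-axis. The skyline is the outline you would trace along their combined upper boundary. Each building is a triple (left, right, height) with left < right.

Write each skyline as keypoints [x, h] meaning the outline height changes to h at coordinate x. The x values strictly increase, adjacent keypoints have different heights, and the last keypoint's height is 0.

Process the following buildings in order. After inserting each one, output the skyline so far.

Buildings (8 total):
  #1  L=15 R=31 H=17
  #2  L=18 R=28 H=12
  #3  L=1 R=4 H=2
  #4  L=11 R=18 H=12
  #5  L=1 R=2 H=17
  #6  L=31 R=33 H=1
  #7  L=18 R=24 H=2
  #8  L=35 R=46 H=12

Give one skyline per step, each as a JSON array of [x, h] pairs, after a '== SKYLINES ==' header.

== SKYLINES ==
[[15,17],[31,0]]
[[15,17],[31,0]]
[[1,2],[4,0],[15,17],[31,0]]
[[1,2],[4,0],[11,12],[15,17],[31,0]]
[[1,17],[2,2],[4,0],[11,12],[15,17],[31,0]]
[[1,17],[2,2],[4,0],[11,12],[15,17],[31,1],[33,0]]
[[1,17],[2,2],[4,0],[11,12],[15,17],[31,1],[33,0]]
[[1,17],[2,2],[4,0],[11,12],[15,17],[31,1],[33,0],[35,12],[46,0]]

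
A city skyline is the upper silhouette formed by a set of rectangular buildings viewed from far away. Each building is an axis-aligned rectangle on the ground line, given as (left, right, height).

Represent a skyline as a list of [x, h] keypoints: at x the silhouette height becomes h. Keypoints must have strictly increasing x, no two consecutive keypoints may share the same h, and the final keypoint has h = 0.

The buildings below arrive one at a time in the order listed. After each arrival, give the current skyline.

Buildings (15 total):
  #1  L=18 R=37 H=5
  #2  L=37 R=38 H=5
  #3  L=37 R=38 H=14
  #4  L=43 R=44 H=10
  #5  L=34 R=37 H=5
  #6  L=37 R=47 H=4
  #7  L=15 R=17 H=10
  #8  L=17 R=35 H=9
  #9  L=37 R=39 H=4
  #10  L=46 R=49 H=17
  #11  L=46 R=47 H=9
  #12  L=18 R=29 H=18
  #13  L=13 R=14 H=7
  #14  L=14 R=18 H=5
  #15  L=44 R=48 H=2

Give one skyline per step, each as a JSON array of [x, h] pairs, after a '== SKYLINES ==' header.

== SKYLINES ==
[[18,5],[37,0]]
[[18,5],[38,0]]
[[18,5],[37,14],[38,0]]
[[18,5],[37,14],[38,0],[43,10],[44,0]]
[[18,5],[37,14],[38,0],[43,10],[44,0]]
[[18,5],[37,14],[38,4],[43,10],[44,4],[47,0]]
[[15,10],[17,0],[18,5],[37,14],[38,4],[43,10],[44,4],[47,0]]
[[15,10],[17,9],[35,5],[37,14],[38,4],[43,10],[44,4],[47,0]]
[[15,10],[17,9],[35,5],[37,14],[38,4],[43,10],[44,4],[47,0]]
[[15,10],[17,9],[35,5],[37,14],[38,4],[43,10],[44,4],[46,17],[49,0]]
[[15,10],[17,9],[35,5],[37,14],[38,4],[43,10],[44,4],[46,17],[49,0]]
[[15,10],[17,9],[18,18],[29,9],[35,5],[37,14],[38,4],[43,10],[44,4],[46,17],[49,0]]
[[13,7],[14,0],[15,10],[17,9],[18,18],[29,9],[35,5],[37,14],[38,4],[43,10],[44,4],[46,17],[49,0]]
[[13,7],[14,5],[15,10],[17,9],[18,18],[29,9],[35,5],[37,14],[38,4],[43,10],[44,4],[46,17],[49,0]]
[[13,7],[14,5],[15,10],[17,9],[18,18],[29,9],[35,5],[37,14],[38,4],[43,10],[44,4],[46,17],[49,0]]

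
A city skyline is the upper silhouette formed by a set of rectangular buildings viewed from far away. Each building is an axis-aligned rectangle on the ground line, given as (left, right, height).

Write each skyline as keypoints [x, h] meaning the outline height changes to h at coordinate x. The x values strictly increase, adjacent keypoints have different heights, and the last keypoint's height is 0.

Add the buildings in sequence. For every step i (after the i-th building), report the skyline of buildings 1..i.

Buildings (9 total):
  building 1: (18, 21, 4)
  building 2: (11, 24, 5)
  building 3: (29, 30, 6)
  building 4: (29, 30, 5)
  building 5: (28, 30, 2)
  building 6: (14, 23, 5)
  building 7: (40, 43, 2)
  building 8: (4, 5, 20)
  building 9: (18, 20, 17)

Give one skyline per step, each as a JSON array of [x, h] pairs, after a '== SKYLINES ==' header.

== SKYLINES ==
[[18,4],[21,0]]
[[11,5],[24,0]]
[[11,5],[24,0],[29,6],[30,0]]
[[11,5],[24,0],[29,6],[30,0]]
[[11,5],[24,0],[28,2],[29,6],[30,0]]
[[11,5],[24,0],[28,2],[29,6],[30,0]]
[[11,5],[24,0],[28,2],[29,6],[30,0],[40,2],[43,0]]
[[4,20],[5,0],[11,5],[24,0],[28,2],[29,6],[30,0],[40,2],[43,0]]
[[4,20],[5,0],[11,5],[18,17],[20,5],[24,0],[28,2],[29,6],[30,0],[40,2],[43,0]]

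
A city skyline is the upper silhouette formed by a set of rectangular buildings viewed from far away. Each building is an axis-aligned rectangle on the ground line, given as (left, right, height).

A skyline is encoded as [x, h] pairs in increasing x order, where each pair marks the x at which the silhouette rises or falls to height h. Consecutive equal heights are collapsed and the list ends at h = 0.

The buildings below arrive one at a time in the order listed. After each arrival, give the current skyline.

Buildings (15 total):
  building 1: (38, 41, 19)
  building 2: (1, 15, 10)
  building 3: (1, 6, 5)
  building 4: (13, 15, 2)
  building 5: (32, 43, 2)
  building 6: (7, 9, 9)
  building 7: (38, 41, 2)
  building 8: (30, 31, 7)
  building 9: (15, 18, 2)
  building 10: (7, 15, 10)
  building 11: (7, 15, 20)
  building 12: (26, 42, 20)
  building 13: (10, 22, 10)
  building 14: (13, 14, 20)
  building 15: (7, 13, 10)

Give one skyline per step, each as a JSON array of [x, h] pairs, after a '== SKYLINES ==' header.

== SKYLINES ==
[[38,19],[41,0]]
[[1,10],[15,0],[38,19],[41,0]]
[[1,10],[15,0],[38,19],[41,0]]
[[1,10],[15,0],[38,19],[41,0]]
[[1,10],[15,0],[32,2],[38,19],[41,2],[43,0]]
[[1,10],[15,0],[32,2],[38,19],[41,2],[43,0]]
[[1,10],[15,0],[32,2],[38,19],[41,2],[43,0]]
[[1,10],[15,0],[30,7],[31,0],[32,2],[38,19],[41,2],[43,0]]
[[1,10],[15,2],[18,0],[30,7],[31,0],[32,2],[38,19],[41,2],[43,0]]
[[1,10],[15,2],[18,0],[30,7],[31,0],[32,2],[38,19],[41,2],[43,0]]
[[1,10],[7,20],[15,2],[18,0],[30,7],[31,0],[32,2],[38,19],[41,2],[43,0]]
[[1,10],[7,20],[15,2],[18,0],[26,20],[42,2],[43,0]]
[[1,10],[7,20],[15,10],[22,0],[26,20],[42,2],[43,0]]
[[1,10],[7,20],[15,10],[22,0],[26,20],[42,2],[43,0]]
[[1,10],[7,20],[15,10],[22,0],[26,20],[42,2],[43,0]]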